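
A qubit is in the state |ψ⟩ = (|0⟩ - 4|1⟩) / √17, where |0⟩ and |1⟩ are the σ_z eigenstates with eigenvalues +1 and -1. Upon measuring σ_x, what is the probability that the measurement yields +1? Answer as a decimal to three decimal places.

0.265

|+x⟩ = (|0⟩ + |1⟩)/√2, so ⟨+x|ψ⟩ = (-3) / (√2·√17).
P = |-3|² / 34 = 9/34.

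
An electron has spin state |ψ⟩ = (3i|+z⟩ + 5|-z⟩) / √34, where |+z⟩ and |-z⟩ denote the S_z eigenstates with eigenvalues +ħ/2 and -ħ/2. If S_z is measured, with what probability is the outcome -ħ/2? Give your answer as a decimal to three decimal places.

The -ħ/2 outcome corresponds to |-z⟩. Its amplitude in |ψ⟩ is 5/√34.
P = |5|² / 34 = 25/34.

0.735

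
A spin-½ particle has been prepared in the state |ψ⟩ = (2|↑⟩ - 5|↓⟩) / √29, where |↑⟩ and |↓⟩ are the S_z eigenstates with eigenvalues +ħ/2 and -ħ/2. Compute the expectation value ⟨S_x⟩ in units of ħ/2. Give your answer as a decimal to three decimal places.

⟨σ_x⟩ = 2 Re(a* b)/(|a|²+|b|²) with a = 2, b = -5.
a* b = -10, so ⟨σ_x⟩ = -20/29.
⟨S_x⟩ = (ħ/2)·⟨σ_x⟩.

-0.690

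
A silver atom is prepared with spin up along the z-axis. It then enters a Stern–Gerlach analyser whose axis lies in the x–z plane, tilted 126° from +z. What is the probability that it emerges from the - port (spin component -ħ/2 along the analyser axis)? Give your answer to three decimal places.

For spin-½, the probability of finding spin-up along an axis at angle θ to the initial spin direction is cos²(θ/2); spin-down is sin²(θ/2).
θ = 126°, so P = sin²(63°) ≈ 0.794.

0.794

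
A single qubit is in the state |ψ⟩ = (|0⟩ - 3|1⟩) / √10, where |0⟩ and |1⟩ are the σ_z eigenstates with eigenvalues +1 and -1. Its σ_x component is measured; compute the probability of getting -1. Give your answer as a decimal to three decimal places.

0.800

|-x⟩ = (|0⟩ - |1⟩)/√2, so ⟨-x|ψ⟩ = (4) / (√2·√10).
P = |4|² / 20 = 16/20.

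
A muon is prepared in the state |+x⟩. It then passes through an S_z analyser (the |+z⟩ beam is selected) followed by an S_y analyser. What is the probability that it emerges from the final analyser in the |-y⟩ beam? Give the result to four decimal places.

First analyser (S_z): from |+x⟩, P(|+z⟩) = 1/2.
After stage 1 the state is |+z⟩; P(|-y⟩) = |⟨-y|+z⟩|² = 1/2.
Joint probability = 1/2 × 1/2 = 0.2500.

0.2500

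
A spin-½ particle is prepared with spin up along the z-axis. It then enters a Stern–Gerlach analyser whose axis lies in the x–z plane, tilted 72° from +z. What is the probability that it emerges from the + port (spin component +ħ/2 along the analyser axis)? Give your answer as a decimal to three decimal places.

For spin-½, the probability of finding spin-up along an axis at angle θ to the initial spin direction is cos²(θ/2); spin-down is sin²(θ/2).
θ = 72°, so P = cos²(36°) ≈ 0.655.

0.655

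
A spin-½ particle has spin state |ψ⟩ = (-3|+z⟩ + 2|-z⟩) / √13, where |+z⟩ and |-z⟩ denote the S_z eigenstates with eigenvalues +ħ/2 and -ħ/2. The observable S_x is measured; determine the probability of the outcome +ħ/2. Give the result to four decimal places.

|+x⟩ = (|+z⟩ + |-z⟩)/√2, so ⟨+x|ψ⟩ = (-1) / (√2·√13).
P = |-1|² / 26 = 1/26.

0.0385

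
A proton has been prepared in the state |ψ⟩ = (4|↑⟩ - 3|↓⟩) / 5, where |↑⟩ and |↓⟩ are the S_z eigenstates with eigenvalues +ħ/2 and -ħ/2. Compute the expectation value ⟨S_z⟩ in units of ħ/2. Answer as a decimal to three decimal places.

⟨σ_z⟩ = |a|² - |b|² divided by |a|²+|b|², with a, b the |↑⟩, |↓⟩ amplitudes.
= (16 - 9)/25 = 7/25.
⟨S_z⟩ = (ħ/2)·⟨σ_z⟩.

0.280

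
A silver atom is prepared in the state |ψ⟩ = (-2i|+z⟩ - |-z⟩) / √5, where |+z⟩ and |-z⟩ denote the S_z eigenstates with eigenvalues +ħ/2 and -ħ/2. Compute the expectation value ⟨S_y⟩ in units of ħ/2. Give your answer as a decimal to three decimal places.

-0.800

⟨σ_y⟩ = 2 Im(a* b)/(|a|²+|b|²) with a = -2i, b = -1.
a* b = -2i, so ⟨σ_y⟩ = -4/5.
⟨S_y⟩ = (ħ/2)·⟨σ_y⟩.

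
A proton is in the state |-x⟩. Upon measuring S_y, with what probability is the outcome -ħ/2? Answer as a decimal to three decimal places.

0.500

In the S_z basis, |-x⟩ = (|+z⟩ - |-z⟩)/√2 and |-y⟩ = (|+z⟩ - i|-z⟩)/√2.
|⟨-y|-x⟩|² = 1/2.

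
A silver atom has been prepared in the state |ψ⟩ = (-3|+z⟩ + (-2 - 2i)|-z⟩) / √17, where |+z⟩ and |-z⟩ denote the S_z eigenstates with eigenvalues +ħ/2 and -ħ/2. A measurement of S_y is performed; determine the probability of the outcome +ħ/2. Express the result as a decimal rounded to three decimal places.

|+y⟩ = (|+z⟩ + i|-z⟩)/√2, so ⟨+y|ψ⟩ = (-5 + 2i) / (√2·√17).
P = |-5 + 2i|² / 34 = 29/34.

0.853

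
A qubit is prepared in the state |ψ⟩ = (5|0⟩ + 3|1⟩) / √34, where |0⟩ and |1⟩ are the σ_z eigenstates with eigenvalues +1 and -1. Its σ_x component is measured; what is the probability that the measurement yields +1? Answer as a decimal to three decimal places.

0.941

|+x⟩ = (|0⟩ + |1⟩)/√2, so ⟨+x|ψ⟩ = (8) / (√2·√34).
P = |8|² / 68 = 64/68.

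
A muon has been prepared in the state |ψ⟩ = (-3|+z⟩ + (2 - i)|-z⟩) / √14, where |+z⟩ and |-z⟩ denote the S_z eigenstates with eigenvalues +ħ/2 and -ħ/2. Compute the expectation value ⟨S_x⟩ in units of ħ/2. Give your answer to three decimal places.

⟨σ_x⟩ = 2 Re(a* b)/(|a|²+|b|²) with a = -3, b = (2 - i).
a* b = (-6 + 3i), so ⟨σ_x⟩ = -12/14.
⟨S_x⟩ = (ħ/2)·⟨σ_x⟩.

-0.857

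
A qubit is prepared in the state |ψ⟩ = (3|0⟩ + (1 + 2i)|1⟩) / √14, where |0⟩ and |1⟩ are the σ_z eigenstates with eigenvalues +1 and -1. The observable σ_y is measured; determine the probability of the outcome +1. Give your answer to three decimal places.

|+y⟩ = (|0⟩ + i|1⟩)/√2, so ⟨+y|ψ⟩ = (5 - i) / (√2·√14).
P = |5 - i|² / 28 = 26/28.

0.929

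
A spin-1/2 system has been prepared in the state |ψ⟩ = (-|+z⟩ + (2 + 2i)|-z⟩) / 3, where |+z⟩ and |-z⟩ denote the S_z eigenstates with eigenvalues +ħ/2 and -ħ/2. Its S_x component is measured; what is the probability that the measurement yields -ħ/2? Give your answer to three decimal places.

|-x⟩ = (|+z⟩ - |-z⟩)/√2, so ⟨-x|ψ⟩ = (-3 - 2i) / (√2·3).
P = |-3 - 2i|² / 18 = 13/18.

0.722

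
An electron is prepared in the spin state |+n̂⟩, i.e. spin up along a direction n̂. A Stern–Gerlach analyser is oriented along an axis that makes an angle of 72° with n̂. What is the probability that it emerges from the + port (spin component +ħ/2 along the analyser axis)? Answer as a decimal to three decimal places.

For spin-½, the probability of finding spin-up along an axis at angle θ to the initial spin direction is cos²(θ/2); spin-down is sin²(θ/2).
θ = 72°, so P = cos²(36°) ≈ 0.655.

0.655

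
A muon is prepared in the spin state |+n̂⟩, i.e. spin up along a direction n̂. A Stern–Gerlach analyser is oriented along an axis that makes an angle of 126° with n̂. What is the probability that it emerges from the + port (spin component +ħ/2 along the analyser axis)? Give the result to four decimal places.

For spin-½, the probability of finding spin-up along an axis at angle θ to the initial spin direction is cos²(θ/2); spin-down is sin²(θ/2).
θ = 126°, so P = cos²(63°) ≈ 0.2061.

0.2061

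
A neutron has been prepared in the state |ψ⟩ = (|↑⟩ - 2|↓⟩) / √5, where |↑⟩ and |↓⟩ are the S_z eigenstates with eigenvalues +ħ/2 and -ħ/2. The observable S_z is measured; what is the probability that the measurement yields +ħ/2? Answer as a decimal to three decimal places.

0.200

The +ħ/2 outcome corresponds to |↑⟩. Its amplitude in |ψ⟩ is 1/√5.
P = |1|² / 5 = 1/5.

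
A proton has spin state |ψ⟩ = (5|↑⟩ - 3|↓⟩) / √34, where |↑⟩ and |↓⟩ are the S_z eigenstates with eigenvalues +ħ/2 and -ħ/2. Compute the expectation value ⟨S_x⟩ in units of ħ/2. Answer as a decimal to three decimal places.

⟨σ_x⟩ = 2 Re(a* b)/(|a|²+|b|²) with a = 5, b = -3.
a* b = -15, so ⟨σ_x⟩ = -30/34.
⟨S_x⟩ = (ħ/2)·⟨σ_x⟩.

-0.882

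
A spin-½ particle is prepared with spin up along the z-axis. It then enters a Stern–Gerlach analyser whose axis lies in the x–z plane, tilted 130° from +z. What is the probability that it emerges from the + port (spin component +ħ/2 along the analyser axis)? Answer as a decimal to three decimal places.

0.179

For spin-½, the probability of finding spin-up along an axis at angle θ to the initial spin direction is cos²(θ/2); spin-down is sin²(θ/2).
θ = 130°, so P = cos²(65°) ≈ 0.179.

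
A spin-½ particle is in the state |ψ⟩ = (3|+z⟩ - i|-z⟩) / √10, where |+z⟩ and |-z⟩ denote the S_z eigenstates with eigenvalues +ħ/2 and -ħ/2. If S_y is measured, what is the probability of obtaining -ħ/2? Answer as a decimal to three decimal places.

|-y⟩ = (|+z⟩ - i|-z⟩)/√2, so ⟨-y|ψ⟩ = (4) / (√2·√10).
P = |4|² / 20 = 16/20.

0.800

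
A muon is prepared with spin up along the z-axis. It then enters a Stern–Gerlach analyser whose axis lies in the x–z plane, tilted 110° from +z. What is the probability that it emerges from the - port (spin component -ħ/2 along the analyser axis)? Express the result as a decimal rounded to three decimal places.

0.671

For spin-½, the probability of finding spin-up along an axis at angle θ to the initial spin direction is cos²(θ/2); spin-down is sin²(θ/2).
θ = 110°, so P = sin²(55°) ≈ 0.671.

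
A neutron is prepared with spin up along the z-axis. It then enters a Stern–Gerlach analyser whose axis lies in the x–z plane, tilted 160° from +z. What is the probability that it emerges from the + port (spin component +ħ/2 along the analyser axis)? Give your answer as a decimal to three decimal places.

For spin-½, the probability of finding spin-up along an axis at angle θ to the initial spin direction is cos²(θ/2); spin-down is sin²(θ/2).
θ = 160°, so P = cos²(80°) ≈ 0.030.

0.030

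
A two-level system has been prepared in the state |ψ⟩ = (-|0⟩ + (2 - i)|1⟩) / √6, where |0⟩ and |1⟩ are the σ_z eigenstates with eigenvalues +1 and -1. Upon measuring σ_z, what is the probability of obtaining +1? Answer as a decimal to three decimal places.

The +1 outcome corresponds to |0⟩. Its amplitude in |ψ⟩ is -1/√6.
P = |-1|² / 6 = 1/6.

0.167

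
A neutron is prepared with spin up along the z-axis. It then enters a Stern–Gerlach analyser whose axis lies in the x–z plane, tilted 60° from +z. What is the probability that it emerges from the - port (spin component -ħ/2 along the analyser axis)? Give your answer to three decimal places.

0.250

For spin-½, the probability of finding spin-up along an axis at angle θ to the initial spin direction is cos²(θ/2); spin-down is sin²(θ/2).
θ = 60°, so P = sin²(30°) ≈ 0.250.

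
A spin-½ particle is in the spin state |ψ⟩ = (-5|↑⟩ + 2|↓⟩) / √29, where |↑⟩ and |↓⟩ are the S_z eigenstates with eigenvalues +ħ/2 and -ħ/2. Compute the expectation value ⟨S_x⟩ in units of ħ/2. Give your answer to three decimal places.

⟨σ_x⟩ = 2 Re(a* b)/(|a|²+|b|²) with a = -5, b = 2.
a* b = -10, so ⟨σ_x⟩ = -20/29.
⟨S_x⟩ = (ħ/2)·⟨σ_x⟩.

-0.690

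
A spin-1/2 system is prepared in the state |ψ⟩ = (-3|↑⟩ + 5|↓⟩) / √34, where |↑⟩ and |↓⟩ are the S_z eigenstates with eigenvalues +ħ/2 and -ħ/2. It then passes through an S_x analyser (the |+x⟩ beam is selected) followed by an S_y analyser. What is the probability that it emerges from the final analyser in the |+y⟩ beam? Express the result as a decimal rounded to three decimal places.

First analyser (S_x): P(|+x⟩) = |⟨+x|ψ⟩|² = 4/68.
After stage 1 the state is |+x⟩; P(|+y⟩) = |⟨+y|+x⟩|² = 1/2.
Joint probability = 4/68 × 1/2 = 0.029.

0.029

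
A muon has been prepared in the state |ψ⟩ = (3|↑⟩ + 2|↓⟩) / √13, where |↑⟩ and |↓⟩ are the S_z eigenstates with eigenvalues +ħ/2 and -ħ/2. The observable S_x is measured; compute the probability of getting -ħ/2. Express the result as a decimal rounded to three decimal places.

|-x⟩ = (|↑⟩ - |↓⟩)/√2, so ⟨-x|ψ⟩ = (1) / (√2·√13).
P = |1|² / 26 = 1/26.

0.038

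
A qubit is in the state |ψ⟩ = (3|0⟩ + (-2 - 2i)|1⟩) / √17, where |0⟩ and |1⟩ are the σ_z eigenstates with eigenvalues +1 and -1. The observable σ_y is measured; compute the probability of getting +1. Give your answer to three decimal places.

|+y⟩ = (|0⟩ + i|1⟩)/√2, so ⟨+y|ψ⟩ = (1 + 2i) / (√2·√17).
P = |1 + 2i|² / 34 = 5/34.

0.147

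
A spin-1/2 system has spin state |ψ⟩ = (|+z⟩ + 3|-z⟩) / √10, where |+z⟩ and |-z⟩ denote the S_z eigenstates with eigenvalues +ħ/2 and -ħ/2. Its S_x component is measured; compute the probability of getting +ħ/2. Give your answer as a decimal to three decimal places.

|+x⟩ = (|+z⟩ + |-z⟩)/√2, so ⟨+x|ψ⟩ = (4) / (√2·√10).
P = |4|² / 20 = 16/20.

0.800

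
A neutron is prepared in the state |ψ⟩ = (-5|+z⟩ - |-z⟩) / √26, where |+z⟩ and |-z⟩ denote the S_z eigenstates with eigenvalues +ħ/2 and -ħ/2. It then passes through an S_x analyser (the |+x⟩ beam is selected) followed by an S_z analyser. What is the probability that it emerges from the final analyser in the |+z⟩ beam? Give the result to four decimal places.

0.3462

First analyser (S_x): P(|+x⟩) = |⟨+x|ψ⟩|² = 36/52.
After stage 1 the state is |+x⟩; P(|+z⟩) = |⟨+z|+x⟩|² = 1/2.
Joint probability = 36/52 × 1/2 = 0.3462.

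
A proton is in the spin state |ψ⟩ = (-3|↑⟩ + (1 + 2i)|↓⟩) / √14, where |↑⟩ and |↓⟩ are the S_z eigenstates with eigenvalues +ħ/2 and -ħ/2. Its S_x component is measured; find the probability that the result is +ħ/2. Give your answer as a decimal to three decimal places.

0.286

|+x⟩ = (|↑⟩ + |↓⟩)/√2, so ⟨+x|ψ⟩ = (-2 + 2i) / (√2·√14).
P = |-2 + 2i|² / 28 = 8/28.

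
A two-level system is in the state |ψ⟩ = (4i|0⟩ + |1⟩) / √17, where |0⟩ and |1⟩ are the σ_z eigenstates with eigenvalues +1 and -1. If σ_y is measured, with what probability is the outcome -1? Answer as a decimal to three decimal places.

0.735

|-y⟩ = (|0⟩ - i|1⟩)/√2, so ⟨-y|ψ⟩ = (5i) / (√2·√17).
P = |5i|² / 34 = 25/34.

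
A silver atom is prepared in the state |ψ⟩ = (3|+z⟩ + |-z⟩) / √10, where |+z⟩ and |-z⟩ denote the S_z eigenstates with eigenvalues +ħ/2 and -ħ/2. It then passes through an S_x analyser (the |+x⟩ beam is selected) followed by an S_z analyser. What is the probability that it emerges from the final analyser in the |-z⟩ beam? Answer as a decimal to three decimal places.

0.400

First analyser (S_x): P(|+x⟩) = |⟨+x|ψ⟩|² = 16/20.
After stage 1 the state is |+x⟩; P(|-z⟩) = |⟨-z|+x⟩|² = 1/2.
Joint probability = 16/20 × 1/2 = 0.400.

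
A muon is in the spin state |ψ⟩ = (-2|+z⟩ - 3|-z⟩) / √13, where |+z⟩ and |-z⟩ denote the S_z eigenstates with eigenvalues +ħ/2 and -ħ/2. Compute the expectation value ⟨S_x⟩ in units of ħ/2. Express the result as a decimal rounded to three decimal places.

⟨σ_x⟩ = 2 Re(a* b)/(|a|²+|b|²) with a = -2, b = -3.
a* b = 6, so ⟨σ_x⟩ = 12/13.
⟨S_x⟩ = (ħ/2)·⟨σ_x⟩.

0.923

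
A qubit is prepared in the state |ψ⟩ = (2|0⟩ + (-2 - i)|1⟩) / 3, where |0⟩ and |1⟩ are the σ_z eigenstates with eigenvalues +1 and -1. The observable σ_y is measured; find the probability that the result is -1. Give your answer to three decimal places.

0.722

|-y⟩ = (|0⟩ - i|1⟩)/√2, so ⟨-y|ψ⟩ = (3 - 2i) / (√2·3).
P = |3 - 2i|² / 18 = 13/18.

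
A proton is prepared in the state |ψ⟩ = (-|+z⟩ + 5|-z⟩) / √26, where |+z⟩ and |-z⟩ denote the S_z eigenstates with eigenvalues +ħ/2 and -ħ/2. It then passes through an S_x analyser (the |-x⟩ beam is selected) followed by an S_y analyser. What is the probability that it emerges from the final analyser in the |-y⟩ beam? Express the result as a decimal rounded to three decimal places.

First analyser (S_x): P(|-x⟩) = |⟨-x|ψ⟩|² = 36/52.
After stage 1 the state is |-x⟩; P(|-y⟩) = |⟨-y|-x⟩|² = 1/2.
Joint probability = 36/52 × 1/2 = 0.346.

0.346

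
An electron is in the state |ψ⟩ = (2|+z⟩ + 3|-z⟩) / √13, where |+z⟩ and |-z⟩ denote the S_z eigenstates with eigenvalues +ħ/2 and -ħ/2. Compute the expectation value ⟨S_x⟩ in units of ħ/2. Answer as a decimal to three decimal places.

⟨σ_x⟩ = 2 Re(a* b)/(|a|²+|b|²) with a = 2, b = 3.
a* b = 6, so ⟨σ_x⟩ = 12/13.
⟨S_x⟩ = (ħ/2)·⟨σ_x⟩.

0.923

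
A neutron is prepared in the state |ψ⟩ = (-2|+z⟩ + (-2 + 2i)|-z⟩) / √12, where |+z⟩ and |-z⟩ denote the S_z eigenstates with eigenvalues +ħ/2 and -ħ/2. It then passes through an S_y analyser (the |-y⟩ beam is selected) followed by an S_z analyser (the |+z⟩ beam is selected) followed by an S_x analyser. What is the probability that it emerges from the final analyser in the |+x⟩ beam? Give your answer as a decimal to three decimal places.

0.208

First analyser (S_y): P(|-y⟩) = |⟨-y|ψ⟩|² = 20/24.
After stage 1 the state is |-y⟩; P(|+z⟩) = |⟨+z|-y⟩|² = 1/2.
After stage 2 the state is |+z⟩; P(|+x⟩) = |⟨+x|+z⟩|² = 1/2.
Joint probability = 20/24 × 1/2 × 1/2 = 0.208.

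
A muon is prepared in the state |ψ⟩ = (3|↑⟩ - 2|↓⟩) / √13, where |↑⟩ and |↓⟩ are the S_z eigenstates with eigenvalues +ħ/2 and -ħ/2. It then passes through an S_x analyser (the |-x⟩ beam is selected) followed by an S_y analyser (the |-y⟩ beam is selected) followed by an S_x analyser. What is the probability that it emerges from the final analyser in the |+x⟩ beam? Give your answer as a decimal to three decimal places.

0.240

First analyser (S_x): P(|-x⟩) = |⟨-x|ψ⟩|² = 25/26.
After stage 1 the state is |-x⟩; P(|-y⟩) = |⟨-y|-x⟩|² = 1/2.
After stage 2 the state is |-y⟩; P(|+x⟩) = |⟨+x|-y⟩|² = 1/2.
Joint probability = 25/26 × 1/2 × 1/2 = 0.240.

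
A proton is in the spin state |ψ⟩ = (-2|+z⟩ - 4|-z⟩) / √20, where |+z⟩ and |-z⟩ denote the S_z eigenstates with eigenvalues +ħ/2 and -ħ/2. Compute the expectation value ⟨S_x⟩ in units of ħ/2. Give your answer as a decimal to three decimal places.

0.800

⟨σ_x⟩ = 2 Re(a* b)/(|a|²+|b|²) with a = -2, b = -4.
a* b = 8, so ⟨σ_x⟩ = 16/20.
⟨S_x⟩ = (ħ/2)·⟨σ_x⟩.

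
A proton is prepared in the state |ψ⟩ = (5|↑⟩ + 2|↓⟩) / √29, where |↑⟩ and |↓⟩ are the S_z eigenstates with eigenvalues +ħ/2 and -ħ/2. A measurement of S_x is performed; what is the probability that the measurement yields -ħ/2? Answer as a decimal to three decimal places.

0.155

|-x⟩ = (|↑⟩ - |↓⟩)/√2, so ⟨-x|ψ⟩ = (3) / (√2·√29).
P = |3|² / 58 = 9/58.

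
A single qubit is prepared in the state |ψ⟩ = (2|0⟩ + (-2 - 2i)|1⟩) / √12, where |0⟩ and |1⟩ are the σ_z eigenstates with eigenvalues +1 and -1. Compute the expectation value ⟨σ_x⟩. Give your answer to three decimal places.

⟨σ_x⟩ = 2 Re(a* b)/(|a|²+|b|²) with a = 2, b = (-2 - 2i).
a* b = (-4 - 4i), so ⟨σ_x⟩ = -8/12.

-0.667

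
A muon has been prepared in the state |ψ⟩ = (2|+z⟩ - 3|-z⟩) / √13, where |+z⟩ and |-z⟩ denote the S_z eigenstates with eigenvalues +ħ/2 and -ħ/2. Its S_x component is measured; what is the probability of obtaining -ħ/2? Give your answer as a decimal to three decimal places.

0.962

|-x⟩ = (|+z⟩ - |-z⟩)/√2, so ⟨-x|ψ⟩ = (5) / (√2·√13).
P = |5|² / 26 = 25/26.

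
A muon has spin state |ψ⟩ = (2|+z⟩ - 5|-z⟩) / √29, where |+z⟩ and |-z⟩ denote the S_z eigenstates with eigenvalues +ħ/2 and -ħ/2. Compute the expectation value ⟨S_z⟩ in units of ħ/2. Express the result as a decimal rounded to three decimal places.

-0.724

⟨σ_z⟩ = |a|² - |b|² divided by |a|²+|b|², with a, b the |+z⟩, |-z⟩ amplitudes.
= (4 - 25)/29 = -21/29.
⟨S_z⟩ = (ħ/2)·⟨σ_z⟩.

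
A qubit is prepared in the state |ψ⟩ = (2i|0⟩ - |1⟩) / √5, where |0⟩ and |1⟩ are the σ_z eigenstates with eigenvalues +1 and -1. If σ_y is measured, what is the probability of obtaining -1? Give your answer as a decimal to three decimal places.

|-y⟩ = (|0⟩ - i|1⟩)/√2, so ⟨-y|ψ⟩ = (i) / (√2·√5).
P = |i|² / 10 = 1/10.

0.100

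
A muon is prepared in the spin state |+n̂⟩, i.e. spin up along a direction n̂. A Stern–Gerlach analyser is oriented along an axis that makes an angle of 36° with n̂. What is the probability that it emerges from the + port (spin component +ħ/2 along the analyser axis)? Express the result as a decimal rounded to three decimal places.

0.905

For spin-½, the probability of finding spin-up along an axis at angle θ to the initial spin direction is cos²(θ/2); spin-down is sin²(θ/2).
θ = 36°, so P = cos²(18°) ≈ 0.905.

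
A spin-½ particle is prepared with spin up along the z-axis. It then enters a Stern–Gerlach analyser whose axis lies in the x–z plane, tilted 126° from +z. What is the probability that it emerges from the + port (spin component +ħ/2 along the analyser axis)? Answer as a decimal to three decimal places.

For spin-½, the probability of finding spin-up along an axis at angle θ to the initial spin direction is cos²(θ/2); spin-down is sin²(θ/2).
θ = 126°, so P = cos²(63°) ≈ 0.206.

0.206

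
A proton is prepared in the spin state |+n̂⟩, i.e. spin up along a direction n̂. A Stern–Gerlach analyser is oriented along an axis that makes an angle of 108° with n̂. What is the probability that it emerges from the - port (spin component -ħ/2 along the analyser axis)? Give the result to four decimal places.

For spin-½, the probability of finding spin-up along an axis at angle θ to the initial spin direction is cos²(θ/2); spin-down is sin²(θ/2).
θ = 108°, so P = sin²(54°) ≈ 0.6545.

0.6545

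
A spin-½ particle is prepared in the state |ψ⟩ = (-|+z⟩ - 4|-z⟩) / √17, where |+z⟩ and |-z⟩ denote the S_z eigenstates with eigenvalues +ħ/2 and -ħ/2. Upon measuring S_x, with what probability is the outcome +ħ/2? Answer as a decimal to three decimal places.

0.735

|+x⟩ = (|+z⟩ + |-z⟩)/√2, so ⟨+x|ψ⟩ = (-5) / (√2·√17).
P = |-5|² / 34 = 25/34.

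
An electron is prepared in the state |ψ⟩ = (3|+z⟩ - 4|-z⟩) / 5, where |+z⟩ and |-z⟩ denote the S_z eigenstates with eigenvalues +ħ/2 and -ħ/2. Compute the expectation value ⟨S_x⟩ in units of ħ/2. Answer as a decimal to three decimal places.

⟨σ_x⟩ = 2 Re(a* b)/(|a|²+|b|²) with a = 3, b = -4.
a* b = -12, so ⟨σ_x⟩ = -24/25.
⟨S_x⟩ = (ħ/2)·⟨σ_x⟩.

-0.960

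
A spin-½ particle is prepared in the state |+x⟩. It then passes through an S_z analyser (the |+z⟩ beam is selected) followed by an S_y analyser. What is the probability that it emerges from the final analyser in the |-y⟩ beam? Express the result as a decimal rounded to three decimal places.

First analyser (S_z): from |+x⟩, P(|+z⟩) = 1/2.
After stage 1 the state is |+z⟩; P(|-y⟩) = |⟨-y|+z⟩|² = 1/2.
Joint probability = 1/2 × 1/2 = 0.250.

0.250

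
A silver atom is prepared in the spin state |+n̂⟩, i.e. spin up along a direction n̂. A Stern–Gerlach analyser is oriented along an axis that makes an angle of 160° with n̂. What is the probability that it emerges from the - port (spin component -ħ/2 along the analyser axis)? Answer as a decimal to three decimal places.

0.970

For spin-½, the probability of finding spin-up along an axis at angle θ to the initial spin direction is cos²(θ/2); spin-down is sin²(θ/2).
θ = 160°, so P = sin²(80°) ≈ 0.970.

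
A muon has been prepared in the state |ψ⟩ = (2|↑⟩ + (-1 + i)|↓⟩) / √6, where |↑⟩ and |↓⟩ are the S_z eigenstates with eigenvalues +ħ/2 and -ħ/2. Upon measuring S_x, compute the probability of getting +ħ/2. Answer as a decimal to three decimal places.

|+x⟩ = (|↑⟩ + |↓⟩)/√2, so ⟨+x|ψ⟩ = (1 + i) / (√2·√6).
P = |1 + i|² / 12 = 2/12.

0.167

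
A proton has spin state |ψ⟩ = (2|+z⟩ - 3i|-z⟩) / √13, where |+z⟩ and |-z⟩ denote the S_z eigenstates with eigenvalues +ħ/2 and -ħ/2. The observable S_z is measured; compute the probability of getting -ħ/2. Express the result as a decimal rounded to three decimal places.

0.692

The -ħ/2 outcome corresponds to |-z⟩. Its amplitude in |ψ⟩ is -3i/√13.
P = |-3i|² / 13 = 9/13.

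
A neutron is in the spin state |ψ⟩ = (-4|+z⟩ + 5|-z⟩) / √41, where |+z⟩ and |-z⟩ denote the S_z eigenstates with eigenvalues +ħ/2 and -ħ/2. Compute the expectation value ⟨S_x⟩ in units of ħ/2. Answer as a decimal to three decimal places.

⟨σ_x⟩ = 2 Re(a* b)/(|a|²+|b|²) with a = -4, b = 5.
a* b = -20, so ⟨σ_x⟩ = -40/41.
⟨S_x⟩ = (ħ/2)·⟨σ_x⟩.

-0.976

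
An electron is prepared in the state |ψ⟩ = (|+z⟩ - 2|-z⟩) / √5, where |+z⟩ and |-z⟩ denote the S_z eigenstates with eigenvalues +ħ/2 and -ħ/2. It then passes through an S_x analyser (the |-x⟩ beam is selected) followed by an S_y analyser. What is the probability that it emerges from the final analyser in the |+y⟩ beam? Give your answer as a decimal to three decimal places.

0.450

First analyser (S_x): P(|-x⟩) = |⟨-x|ψ⟩|² = 9/10.
After stage 1 the state is |-x⟩; P(|+y⟩) = |⟨+y|-x⟩|² = 1/2.
Joint probability = 9/10 × 1/2 = 0.450.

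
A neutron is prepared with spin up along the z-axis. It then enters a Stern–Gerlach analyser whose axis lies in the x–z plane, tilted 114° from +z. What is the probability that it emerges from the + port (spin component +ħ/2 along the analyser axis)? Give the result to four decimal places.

0.2966

For spin-½, the probability of finding spin-up along an axis at angle θ to the initial spin direction is cos²(θ/2); spin-down is sin²(θ/2).
θ = 114°, so P = cos²(57°) ≈ 0.2966.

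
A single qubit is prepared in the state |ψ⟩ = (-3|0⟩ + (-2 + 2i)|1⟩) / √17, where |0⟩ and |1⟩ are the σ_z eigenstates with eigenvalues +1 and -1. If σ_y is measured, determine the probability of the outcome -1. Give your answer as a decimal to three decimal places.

0.853

|-y⟩ = (|0⟩ - i|1⟩)/√2, so ⟨-y|ψ⟩ = (-5 - 2i) / (√2·√17).
P = |-5 - 2i|² / 34 = 29/34.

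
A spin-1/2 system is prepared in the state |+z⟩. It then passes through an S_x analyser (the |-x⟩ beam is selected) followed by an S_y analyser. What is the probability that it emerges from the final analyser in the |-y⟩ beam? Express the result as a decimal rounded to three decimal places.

First analyser (S_x): from |+z⟩, P(|-x⟩) = 1/2.
After stage 1 the state is |-x⟩; P(|-y⟩) = |⟨-y|-x⟩|² = 1/2.
Joint probability = 1/2 × 1/2 = 0.250.

0.250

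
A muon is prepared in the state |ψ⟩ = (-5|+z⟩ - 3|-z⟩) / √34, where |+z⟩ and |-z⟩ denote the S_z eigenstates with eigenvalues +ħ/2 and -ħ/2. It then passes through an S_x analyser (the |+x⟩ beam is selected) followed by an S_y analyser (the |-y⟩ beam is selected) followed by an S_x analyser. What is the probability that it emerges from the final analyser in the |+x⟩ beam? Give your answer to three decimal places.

First analyser (S_x): P(|+x⟩) = |⟨+x|ψ⟩|² = 64/68.
After stage 1 the state is |+x⟩; P(|-y⟩) = |⟨-y|+x⟩|² = 1/2.
After stage 2 the state is |-y⟩; P(|+x⟩) = |⟨+x|-y⟩|² = 1/2.
Joint probability = 64/68 × 1/2 × 1/2 = 0.235.

0.235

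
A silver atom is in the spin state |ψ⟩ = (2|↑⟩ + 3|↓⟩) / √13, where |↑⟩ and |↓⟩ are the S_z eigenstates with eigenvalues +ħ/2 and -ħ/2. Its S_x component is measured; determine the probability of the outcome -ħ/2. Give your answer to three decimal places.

0.038

|-x⟩ = (|↑⟩ - |↓⟩)/√2, so ⟨-x|ψ⟩ = (-1) / (√2·√13).
P = |-1|² / 26 = 1/26.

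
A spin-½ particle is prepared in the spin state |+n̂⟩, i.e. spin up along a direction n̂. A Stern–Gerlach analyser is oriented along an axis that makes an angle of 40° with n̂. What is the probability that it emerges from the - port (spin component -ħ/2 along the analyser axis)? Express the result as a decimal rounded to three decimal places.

For spin-½, the probability of finding spin-up along an axis at angle θ to the initial spin direction is cos²(θ/2); spin-down is sin²(θ/2).
θ = 40°, so P = sin²(20°) ≈ 0.117.

0.117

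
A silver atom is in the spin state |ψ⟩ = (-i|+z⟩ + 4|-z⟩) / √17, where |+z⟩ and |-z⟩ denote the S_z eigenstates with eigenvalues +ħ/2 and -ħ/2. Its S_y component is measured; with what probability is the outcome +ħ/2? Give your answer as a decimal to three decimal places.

0.735

|+y⟩ = (|+z⟩ + i|-z⟩)/√2, so ⟨+y|ψ⟩ = (-5i) / (√2·√17).
P = |-5i|² / 34 = 25/34.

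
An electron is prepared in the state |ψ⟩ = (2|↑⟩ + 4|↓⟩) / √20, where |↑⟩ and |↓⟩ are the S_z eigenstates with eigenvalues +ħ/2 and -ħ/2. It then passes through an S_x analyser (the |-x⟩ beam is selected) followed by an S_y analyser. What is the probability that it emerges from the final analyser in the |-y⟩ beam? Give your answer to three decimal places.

0.050

First analyser (S_x): P(|-x⟩) = |⟨-x|ψ⟩|² = 4/40.
After stage 1 the state is |-x⟩; P(|-y⟩) = |⟨-y|-x⟩|² = 1/2.
Joint probability = 4/40 × 1/2 = 0.050.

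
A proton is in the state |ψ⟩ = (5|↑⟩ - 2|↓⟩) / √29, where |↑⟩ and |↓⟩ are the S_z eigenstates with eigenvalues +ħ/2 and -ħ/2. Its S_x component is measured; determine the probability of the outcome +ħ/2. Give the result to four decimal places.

0.1552

|+x⟩ = (|↑⟩ + |↓⟩)/√2, so ⟨+x|ψ⟩ = (3) / (√2·√29).
P = |3|² / 58 = 9/58.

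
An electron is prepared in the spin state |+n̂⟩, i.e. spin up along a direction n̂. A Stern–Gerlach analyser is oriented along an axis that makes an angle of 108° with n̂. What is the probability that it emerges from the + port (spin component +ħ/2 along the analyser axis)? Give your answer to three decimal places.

0.345

For spin-½, the probability of finding spin-up along an axis at angle θ to the initial spin direction is cos²(θ/2); spin-down is sin²(θ/2).
θ = 108°, so P = cos²(54°) ≈ 0.345.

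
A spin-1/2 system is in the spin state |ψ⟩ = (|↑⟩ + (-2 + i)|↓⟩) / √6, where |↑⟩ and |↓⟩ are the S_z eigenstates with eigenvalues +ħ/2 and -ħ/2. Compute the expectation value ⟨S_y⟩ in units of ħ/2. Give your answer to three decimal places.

0.333

⟨σ_y⟩ = 2 Im(a* b)/(|a|²+|b|²) with a = 1, b = (-2 + i).
a* b = (-2 + i), so ⟨σ_y⟩ = 2/6.
⟨S_y⟩ = (ħ/2)·⟨σ_y⟩.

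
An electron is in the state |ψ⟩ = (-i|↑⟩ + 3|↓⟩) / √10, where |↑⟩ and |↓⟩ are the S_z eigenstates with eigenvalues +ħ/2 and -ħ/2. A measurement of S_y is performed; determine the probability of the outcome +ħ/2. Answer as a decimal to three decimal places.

|+y⟩ = (|↑⟩ + i|↓⟩)/√2, so ⟨+y|ψ⟩ = (-4i) / (√2·√10).
P = |-4i|² / 20 = 16/20.

0.800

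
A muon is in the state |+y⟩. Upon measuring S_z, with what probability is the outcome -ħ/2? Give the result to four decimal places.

0.5000

In the S_z basis, |+y⟩ = (|↑⟩ + i|↓⟩)/√2 and |-z⟩ = |↓⟩.
|⟨-z|+y⟩|² = 1/2.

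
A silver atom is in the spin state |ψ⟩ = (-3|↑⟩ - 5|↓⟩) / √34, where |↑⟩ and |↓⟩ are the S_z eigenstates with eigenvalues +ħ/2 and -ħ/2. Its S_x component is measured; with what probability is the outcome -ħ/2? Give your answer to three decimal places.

|-x⟩ = (|↑⟩ - |↓⟩)/√2, so ⟨-x|ψ⟩ = (2) / (√2·√34).
P = |2|² / 68 = 4/68.

0.059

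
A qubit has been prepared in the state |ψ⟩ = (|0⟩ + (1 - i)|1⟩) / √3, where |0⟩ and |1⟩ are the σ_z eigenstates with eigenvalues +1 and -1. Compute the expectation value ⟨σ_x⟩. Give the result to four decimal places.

⟨σ_x⟩ = 2 Re(a* b)/(|a|²+|b|²) with a = 1, b = (1 - i).
a* b = (1 - i), so ⟨σ_x⟩ = 2/3.

0.6667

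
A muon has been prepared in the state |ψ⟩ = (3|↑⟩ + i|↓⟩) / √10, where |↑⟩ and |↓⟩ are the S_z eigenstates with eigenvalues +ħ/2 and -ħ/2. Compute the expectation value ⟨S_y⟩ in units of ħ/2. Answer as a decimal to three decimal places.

⟨σ_y⟩ = 2 Im(a* b)/(|a|²+|b|²) with a = 3, b = i.
a* b = 3i, so ⟨σ_y⟩ = 6/10.
⟨S_y⟩ = (ħ/2)·⟨σ_y⟩.

0.600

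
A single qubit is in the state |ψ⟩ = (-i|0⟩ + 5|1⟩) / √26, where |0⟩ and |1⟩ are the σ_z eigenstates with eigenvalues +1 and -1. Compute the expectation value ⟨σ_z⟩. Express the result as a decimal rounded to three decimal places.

⟨σ_z⟩ = |a|² - |b|² divided by |a|²+|b|², with a, b the |0⟩, |1⟩ amplitudes.
= (1 - 25)/26 = -24/26.

-0.923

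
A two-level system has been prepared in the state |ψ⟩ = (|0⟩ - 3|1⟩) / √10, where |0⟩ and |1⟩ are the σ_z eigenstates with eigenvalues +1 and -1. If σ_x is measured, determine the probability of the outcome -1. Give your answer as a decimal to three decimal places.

|-x⟩ = (|0⟩ - |1⟩)/√2, so ⟨-x|ψ⟩ = (4) / (√2·√10).
P = |4|² / 20 = 16/20.

0.800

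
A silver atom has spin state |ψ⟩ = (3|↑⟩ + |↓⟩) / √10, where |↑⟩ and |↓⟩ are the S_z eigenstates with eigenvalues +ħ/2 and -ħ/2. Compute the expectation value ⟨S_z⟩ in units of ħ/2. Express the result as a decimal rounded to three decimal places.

⟨σ_z⟩ = |a|² - |b|² divided by |a|²+|b|², with a, b the |↑⟩, |↓⟩ amplitudes.
= (9 - 1)/10 = 8/10.
⟨S_z⟩ = (ħ/2)·⟨σ_z⟩.

0.800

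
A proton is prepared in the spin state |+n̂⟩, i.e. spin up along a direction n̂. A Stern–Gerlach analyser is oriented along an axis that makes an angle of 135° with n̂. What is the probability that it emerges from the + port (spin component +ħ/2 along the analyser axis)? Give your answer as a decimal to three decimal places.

For spin-½, the probability of finding spin-up along an axis at angle θ to the initial spin direction is cos²(θ/2); spin-down is sin²(θ/2).
θ = 135°, so P = cos²(67.5°) ≈ 0.146.

0.146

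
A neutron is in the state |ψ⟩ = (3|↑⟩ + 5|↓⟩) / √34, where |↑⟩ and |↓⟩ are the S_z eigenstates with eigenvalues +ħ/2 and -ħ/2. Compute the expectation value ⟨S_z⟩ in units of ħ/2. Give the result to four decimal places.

-0.4706

⟨σ_z⟩ = |a|² - |b|² divided by |a|²+|b|², with a, b the |↑⟩, |↓⟩ amplitudes.
= (9 - 25)/34 = -16/34.
⟨S_z⟩ = (ħ/2)·⟨σ_z⟩.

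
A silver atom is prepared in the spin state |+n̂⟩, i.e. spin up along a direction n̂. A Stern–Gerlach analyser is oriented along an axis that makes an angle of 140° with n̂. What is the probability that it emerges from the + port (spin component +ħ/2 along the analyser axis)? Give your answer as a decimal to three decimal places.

For spin-½, the probability of finding spin-up along an axis at angle θ to the initial spin direction is cos²(θ/2); spin-down is sin²(θ/2).
θ = 140°, so P = cos²(70°) ≈ 0.117.

0.117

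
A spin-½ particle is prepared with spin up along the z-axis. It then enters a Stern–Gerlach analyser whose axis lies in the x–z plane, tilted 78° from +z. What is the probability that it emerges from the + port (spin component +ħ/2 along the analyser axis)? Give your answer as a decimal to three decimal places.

For spin-½, the probability of finding spin-up along an axis at angle θ to the initial spin direction is cos²(θ/2); spin-down is sin²(θ/2).
θ = 78°, so P = cos²(39°) ≈ 0.604.

0.604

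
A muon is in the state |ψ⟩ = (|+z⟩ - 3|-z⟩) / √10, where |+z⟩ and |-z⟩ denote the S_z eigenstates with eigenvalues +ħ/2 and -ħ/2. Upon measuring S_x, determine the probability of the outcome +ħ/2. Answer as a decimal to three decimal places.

0.200

|+x⟩ = (|+z⟩ + |-z⟩)/√2, so ⟨+x|ψ⟩ = (-2) / (√2·√10).
P = |-2|² / 20 = 4/20.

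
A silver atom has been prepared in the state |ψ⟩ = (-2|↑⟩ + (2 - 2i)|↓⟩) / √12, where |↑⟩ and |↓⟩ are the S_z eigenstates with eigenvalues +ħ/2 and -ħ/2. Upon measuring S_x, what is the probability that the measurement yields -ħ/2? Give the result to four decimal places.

|-x⟩ = (|↑⟩ - |↓⟩)/√2, so ⟨-x|ψ⟩ = (-4 + 2i) / (√2·√12).
P = |-4 + 2i|² / 24 = 20/24.

0.8333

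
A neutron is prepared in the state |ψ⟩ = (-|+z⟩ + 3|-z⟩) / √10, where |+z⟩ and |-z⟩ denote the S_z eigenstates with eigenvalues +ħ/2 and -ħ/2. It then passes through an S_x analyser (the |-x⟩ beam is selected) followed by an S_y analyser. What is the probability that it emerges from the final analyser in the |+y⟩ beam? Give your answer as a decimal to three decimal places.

0.400

First analyser (S_x): P(|-x⟩) = |⟨-x|ψ⟩|² = 16/20.
After stage 1 the state is |-x⟩; P(|+y⟩) = |⟨+y|-x⟩|² = 1/2.
Joint probability = 16/20 × 1/2 = 0.400.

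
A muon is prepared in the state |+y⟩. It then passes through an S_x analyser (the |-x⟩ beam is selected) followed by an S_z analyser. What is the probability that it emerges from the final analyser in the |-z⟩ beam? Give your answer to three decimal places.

0.250

First analyser (S_x): from |+y⟩, P(|-x⟩) = 1/2.
After stage 1 the state is |-x⟩; P(|-z⟩) = |⟨-z|-x⟩|² = 1/2.
Joint probability = 1/2 × 1/2 = 0.250.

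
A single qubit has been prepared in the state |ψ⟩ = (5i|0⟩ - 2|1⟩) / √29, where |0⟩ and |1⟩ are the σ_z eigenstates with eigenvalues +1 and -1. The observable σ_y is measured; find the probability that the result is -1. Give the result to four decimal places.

|-y⟩ = (|0⟩ - i|1⟩)/√2, so ⟨-y|ψ⟩ = (3i) / (√2·√29).
P = |3i|² / 58 = 9/58.

0.1552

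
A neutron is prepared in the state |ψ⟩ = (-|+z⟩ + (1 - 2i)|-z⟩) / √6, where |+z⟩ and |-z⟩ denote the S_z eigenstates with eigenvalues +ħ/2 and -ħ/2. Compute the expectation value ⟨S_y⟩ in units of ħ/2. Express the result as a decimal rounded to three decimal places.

0.667

⟨σ_y⟩ = 2 Im(a* b)/(|a|²+|b|²) with a = -1, b = (1 - 2i).
a* b = (-1 + 2i), so ⟨σ_y⟩ = 4/6.
⟨S_y⟩ = (ħ/2)·⟨σ_y⟩.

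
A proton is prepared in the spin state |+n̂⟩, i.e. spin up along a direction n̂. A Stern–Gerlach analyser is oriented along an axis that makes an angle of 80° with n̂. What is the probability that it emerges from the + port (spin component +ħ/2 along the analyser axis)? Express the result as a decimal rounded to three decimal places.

0.587

For spin-½, the probability of finding spin-up along an axis at angle θ to the initial spin direction is cos²(θ/2); spin-down is sin²(θ/2).
θ = 80°, so P = cos²(40°) ≈ 0.587.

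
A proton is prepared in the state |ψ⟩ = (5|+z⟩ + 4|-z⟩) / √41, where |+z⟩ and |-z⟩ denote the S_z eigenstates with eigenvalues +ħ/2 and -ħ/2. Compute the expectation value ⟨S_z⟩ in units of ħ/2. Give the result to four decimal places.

0.2195

⟨σ_z⟩ = |a|² - |b|² divided by |a|²+|b|², with a, b the |+z⟩, |-z⟩ amplitudes.
= (25 - 16)/41 = 9/41.
⟨S_z⟩ = (ħ/2)·⟨σ_z⟩.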